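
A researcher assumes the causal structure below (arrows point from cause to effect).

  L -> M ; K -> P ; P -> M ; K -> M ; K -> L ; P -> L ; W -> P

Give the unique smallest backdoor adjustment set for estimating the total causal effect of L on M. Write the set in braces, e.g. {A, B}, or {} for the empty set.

{K, P}

Variables eligible for adjustment (non-descendants of L, excluding L and M): {K, P, W}.
Backdoor paths from L to M:
  P1: L <- K -> P -> M
  P2: L <- K -> M
  P3: L <- P <- K -> M
  P4: L <- P -> M
The empty set is not sufficient: P1 (L <- K -> P -> M) has no collider blocking it and no conditioned non-collider, so it is open.
Try {K, P}:
  P1: blocked at fork node K ∈ conditioning set.
  P2: blocked at fork node K ∈ conditioning set.
  P3: blocked at chain node P ∈ conditioning set.
  P4: blocked at fork node P ∈ conditioning set.
{K, P} contains no descendant of L and blocks every backdoor path.
Every element of {K, P} is needed (dropping K leaves P2 open; dropping P leaves P4 open), so no proper subset is valid.
Among all size-2 subsets of the eligible variables, only {K, P} blocks every backdoor path, so it is the unique smallest valid adjustment set.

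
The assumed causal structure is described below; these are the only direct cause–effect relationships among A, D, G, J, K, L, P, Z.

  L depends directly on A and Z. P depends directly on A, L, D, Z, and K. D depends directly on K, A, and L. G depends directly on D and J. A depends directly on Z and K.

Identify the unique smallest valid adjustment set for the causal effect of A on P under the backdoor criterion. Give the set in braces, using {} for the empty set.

Variables eligible for adjustment (non-descendants of A, excluding A and P): {J, K, Z}.
Backdoor paths from A to P:
  P1: A <- K -> D <- L <- Z -> P
  P2: A <- K -> D <- L -> P
  P3: A <- K -> D -> P
  P4: A <- K -> P
  P5: A <- Z -> L -> D <- K -> P
  P6: A <- Z -> L -> D -> P
  P7: A <- Z -> L -> P
  P8: A <- Z -> P
The empty set is not sufficient: P3 (A <- K -> D -> P) has no collider blocking it and no conditioned non-collider, so it is open.
Try {K, Z}:
  P1: blocked at fork node K ∈ conditioning set.
  P2: blocked at fork node K ∈ conditioning set.
  P3: blocked at fork node K ∈ conditioning set.
  P4: blocked at fork node K ∈ conditioning set.
  P5: blocked at fork node Z ∈ conditioning set.
  P6: blocked at fork node Z ∈ conditioning set.
  P7: blocked at fork node Z ∈ conditioning set.
  P8: blocked at fork node Z ∈ conditioning set.
{K, Z} contains no descendant of A and blocks every backdoor path.
Every element of {K, Z} is needed (dropping K leaves P3 open; dropping Z leaves P6 open), so no proper subset is valid.
Among all size-2 subsets of the eligible variables, only {K, Z} blocks every backdoor path, so it is the unique smallest valid adjustment set.

{K, Z}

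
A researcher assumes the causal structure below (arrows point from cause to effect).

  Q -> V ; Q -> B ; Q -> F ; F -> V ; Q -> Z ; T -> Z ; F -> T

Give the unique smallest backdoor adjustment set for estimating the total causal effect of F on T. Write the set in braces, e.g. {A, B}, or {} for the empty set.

Variables eligible for adjustment (non-descendants of F, excluding F and T): {B, Q}.
Backdoor paths from F to T:
  P1: F <- Q -> Z <- T
Each backdoor path contains an unconditioned collider, so every path is already blocked with the empty conditioning set:
  P1: blocked at collider Z (neither it nor any descendant is in the conditioning set).
The empty set is therefore the unique smallest valid set.

{}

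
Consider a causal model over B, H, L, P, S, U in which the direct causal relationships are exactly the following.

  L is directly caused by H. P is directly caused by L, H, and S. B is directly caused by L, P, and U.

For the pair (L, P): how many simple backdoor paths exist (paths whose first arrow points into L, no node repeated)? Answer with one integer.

A backdoor path from L to P is any simple undirected path whose first edge points into L (i.e. leaves L via a parent).
Parents of L: {H}.
Enumerating:
  P1: L <- H -> P
That exhausts the simple backdoor paths. Count: 1.

1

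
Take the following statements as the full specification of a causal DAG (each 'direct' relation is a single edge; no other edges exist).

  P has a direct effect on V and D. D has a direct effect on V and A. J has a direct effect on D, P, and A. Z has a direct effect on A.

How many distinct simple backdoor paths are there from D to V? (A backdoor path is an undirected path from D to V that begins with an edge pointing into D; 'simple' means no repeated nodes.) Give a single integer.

2

A backdoor path from D to V is any simple undirected path whose first edge points into D (i.e. leaves D via a parent).
Parents of D: {J, P}.
Enumerating:
  P1: D <- J -> P -> V
  P2: D <- P -> V
That exhausts the simple backdoor paths. Count: 2.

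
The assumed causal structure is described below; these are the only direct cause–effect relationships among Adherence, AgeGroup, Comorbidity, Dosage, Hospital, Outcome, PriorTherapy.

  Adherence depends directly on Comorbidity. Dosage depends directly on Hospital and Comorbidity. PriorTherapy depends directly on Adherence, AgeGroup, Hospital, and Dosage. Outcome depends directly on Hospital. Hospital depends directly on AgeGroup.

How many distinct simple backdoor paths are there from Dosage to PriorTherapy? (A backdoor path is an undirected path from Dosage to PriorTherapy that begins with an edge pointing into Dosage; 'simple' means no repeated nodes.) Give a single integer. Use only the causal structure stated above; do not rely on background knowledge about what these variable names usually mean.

3

A backdoor path from Dosage to PriorTherapy is any simple undirected path whose first edge points into Dosage (i.e. leaves Dosage via a parent).
Parents of Dosage: {Comorbidity, Hospital}.
Enumerating:
  P1: Dosage <- Comorbidity -> Adherence -> PriorTherapy
  P2: Dosage <- Hospital <- AgeGroup -> PriorTherapy
  P3: Dosage <- Hospital -> PriorTherapy
That exhausts the simple backdoor paths. Count: 3.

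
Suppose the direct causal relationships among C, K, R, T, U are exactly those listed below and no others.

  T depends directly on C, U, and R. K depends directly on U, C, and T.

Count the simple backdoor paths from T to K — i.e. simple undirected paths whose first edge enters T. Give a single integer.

A backdoor path from T to K is any simple undirected path whose first edge points into T (i.e. leaves T via a parent).
Parents of T: {C, R, U}.
Enumerating:
  P1: T <- U -> K
  P2: T <- C -> K
That exhausts the simple backdoor paths. Count: 2.

2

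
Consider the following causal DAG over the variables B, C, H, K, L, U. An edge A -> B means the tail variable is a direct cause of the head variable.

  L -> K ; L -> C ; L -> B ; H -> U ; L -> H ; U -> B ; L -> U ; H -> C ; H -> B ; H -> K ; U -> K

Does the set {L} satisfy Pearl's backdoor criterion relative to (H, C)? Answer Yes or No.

Yes

Backdoor paths from H to C (paths whose first edge points into H):
  P1: H <- L -> C
Condition 1 (no descendant of H in the set): holds — descendants of H are {B, C, K, U}; none are in {L}.
Condition 2 (every backdoor path blocked by {L}):
  P1: blocked at fork node L ∈ conditioning set.
{L} satisfies the backdoor criterion.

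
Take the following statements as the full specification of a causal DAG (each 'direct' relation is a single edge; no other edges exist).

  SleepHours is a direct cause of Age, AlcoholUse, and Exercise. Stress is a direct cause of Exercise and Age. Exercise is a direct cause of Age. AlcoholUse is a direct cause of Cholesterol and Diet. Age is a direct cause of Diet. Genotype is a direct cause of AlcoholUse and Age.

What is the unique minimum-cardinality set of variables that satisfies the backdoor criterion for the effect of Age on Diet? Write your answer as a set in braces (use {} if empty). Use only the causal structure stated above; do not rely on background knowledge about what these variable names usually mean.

{AlcoholUse}

Variables eligible for adjustment (non-descendants of Age, excluding Age and Diet): {AlcoholUse, Cholesterol, Exercise, Genotype, SleepHours, Stress}.
Backdoor paths from Age to Diet:
  P1: Age <- SleepHours -> AlcoholUse -> Diet
  P2: Age <- Genotype -> AlcoholUse -> Diet
  P3: Age <- Stress -> Exercise <- SleepHours -> AlcoholUse -> Diet
  P4: Age <- Exercise <- SleepHours -> AlcoholUse -> Diet
The empty set is not sufficient: P1 (Age <- SleepHours -> AlcoholUse -> Diet) has no collider blocking it and no conditioned non-collider, so it is open.
Try {AlcoholUse}:
  P1: blocked at chain node AlcoholUse ∈ conditioning set.
  P2: blocked at chain node AlcoholUse ∈ conditioning set.
  P3: blocked at collider Exercise (neither it nor any descendant is in the conditioning set).
  P4: blocked at chain node AlcoholUse ∈ conditioning set.
{AlcoholUse} contains no descendant of Age and blocks every backdoor path.
No other singleton works — e.g. {SleepHours} leaves P2 open — so {AlcoholUse} is the unique smallest valid adjustment set.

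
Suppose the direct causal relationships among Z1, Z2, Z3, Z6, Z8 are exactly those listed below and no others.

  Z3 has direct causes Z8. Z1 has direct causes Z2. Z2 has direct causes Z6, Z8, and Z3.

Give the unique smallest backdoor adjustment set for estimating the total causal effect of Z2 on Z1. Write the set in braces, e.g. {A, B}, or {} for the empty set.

{}

Variables eligible for adjustment (non-descendants of Z2, excluding Z2 and Z1): {Z3, Z6, Z8}.
Backdoor paths from Z2 to Z1:
  (none)
With no backdoor paths the empty set already satisfies the criterion, and it is trivially minimal.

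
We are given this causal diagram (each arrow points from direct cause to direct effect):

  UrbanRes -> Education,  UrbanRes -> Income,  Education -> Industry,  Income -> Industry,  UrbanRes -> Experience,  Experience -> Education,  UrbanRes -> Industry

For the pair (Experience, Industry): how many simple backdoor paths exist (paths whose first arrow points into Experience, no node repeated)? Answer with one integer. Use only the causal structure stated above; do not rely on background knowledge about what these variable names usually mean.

3

A backdoor path from Experience to Industry is any simple undirected path whose first edge points into Experience (i.e. leaves Experience via a parent).
Parents of Experience: {UrbanRes}.
Enumerating:
  P1: Experience <- UrbanRes -> Income -> Industry
  P2: Experience <- UrbanRes -> Education -> Industry
  P3: Experience <- UrbanRes -> Industry
That exhausts the simple backdoor paths. Count: 3.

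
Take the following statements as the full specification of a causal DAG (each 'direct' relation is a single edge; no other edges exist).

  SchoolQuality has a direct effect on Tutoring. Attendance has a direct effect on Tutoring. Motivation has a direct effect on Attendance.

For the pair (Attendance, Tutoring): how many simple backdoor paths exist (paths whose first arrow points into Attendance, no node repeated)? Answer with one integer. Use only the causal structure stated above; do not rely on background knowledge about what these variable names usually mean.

0

A backdoor path from Attendance to Tutoring is any simple undirected path whose first edge points into Attendance (i.e. leaves Attendance via a parent).
Parents of Attendance: {Motivation}.
No simple path from any parent of Attendance reaches Tutoring without revisiting Attendance, so there are no backdoor paths.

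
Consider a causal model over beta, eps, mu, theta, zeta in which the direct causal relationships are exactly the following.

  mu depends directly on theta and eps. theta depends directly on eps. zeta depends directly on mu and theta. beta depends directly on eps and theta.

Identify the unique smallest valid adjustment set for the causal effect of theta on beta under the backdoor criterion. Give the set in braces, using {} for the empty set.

{eps}

Variables eligible for adjustment (non-descendants of theta, excluding theta and beta): {eps}.
Backdoor paths from theta to beta:
  P1: theta <- eps -> beta
The empty set is not sufficient: P1 (theta <- eps -> beta) has no collider blocking it and no conditioned non-collider, so it is open.
Try {eps}:
  P1: blocked at fork node eps ∈ conditioning set.
{eps} contains no descendant of theta and blocks every backdoor path.
{eps} is the unique smallest valid adjustment set.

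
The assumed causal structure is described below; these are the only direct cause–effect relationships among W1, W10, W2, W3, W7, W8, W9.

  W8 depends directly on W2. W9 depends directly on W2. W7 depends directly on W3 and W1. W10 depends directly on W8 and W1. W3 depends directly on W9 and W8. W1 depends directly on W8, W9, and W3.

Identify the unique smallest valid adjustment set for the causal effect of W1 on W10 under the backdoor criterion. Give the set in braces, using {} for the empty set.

{W8}

Variables eligible for adjustment (non-descendants of W1, excluding W1 and W10): {W2, W3, W8, W9}.
Backdoor paths from W1 to W10:
  P1: W1 <- W9 <- W2 -> W8 -> W10
  P2: W1 <- W9 -> W3 <- W8 -> W10
  P3: W1 <- W8 -> W10
  P4: W1 <- W3 <- W9 <- W2 -> W8 -> W10
  P5: W1 <- W3 <- W8 -> W10
The empty set is not sufficient: P1 (W1 <- W9 <- W2 -> W8 -> W10) has no collider blocking it and no conditioned non-collider, so it is open.
Try {W8}:
  P1: blocked at chain node W8 ∈ conditioning set.
  P2: blocked at collider W3 (neither it nor any descendant is in the conditioning set).
  P3: blocked at fork node W8 ∈ conditioning set.
  P4: blocked at chain node W8 ∈ conditioning set.
  P5: blocked at fork node W8 ∈ conditioning set.
{W8} contains no descendant of W1 and blocks every backdoor path.
No other singleton works — e.g. {W2} leaves P3 open — so {W8} is the unique smallest valid adjustment set.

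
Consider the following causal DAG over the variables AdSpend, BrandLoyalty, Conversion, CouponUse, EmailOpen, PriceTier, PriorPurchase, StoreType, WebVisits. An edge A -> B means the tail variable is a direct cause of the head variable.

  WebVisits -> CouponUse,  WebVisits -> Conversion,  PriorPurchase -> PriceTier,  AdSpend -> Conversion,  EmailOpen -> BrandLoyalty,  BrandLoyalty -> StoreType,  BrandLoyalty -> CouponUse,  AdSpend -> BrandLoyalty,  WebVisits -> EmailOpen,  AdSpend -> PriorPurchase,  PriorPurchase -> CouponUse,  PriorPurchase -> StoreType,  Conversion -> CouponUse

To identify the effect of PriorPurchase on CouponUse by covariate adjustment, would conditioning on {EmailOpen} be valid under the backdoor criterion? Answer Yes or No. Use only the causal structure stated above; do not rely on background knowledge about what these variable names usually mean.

No

Backdoor paths from PriorPurchase to CouponUse (paths whose first edge points into PriorPurchase):
  P1: PriorPurchase <- AdSpend -> Conversion <- WebVisits -> EmailOpen -> BrandLoyalty -> CouponUse
  P2: PriorPurchase <- AdSpend -> Conversion <- WebVisits -> CouponUse
  P3: PriorPurchase <- AdSpend -> Conversion -> CouponUse
  P4: PriorPurchase <- AdSpend -> BrandLoyalty <- EmailOpen <- WebVisits -> Conversion -> CouponUse
  P5: PriorPurchase <- AdSpend -> BrandLoyalty <- EmailOpen <- WebVisits -> CouponUse
  P6: PriorPurchase <- AdSpend -> BrandLoyalty -> CouponUse
Condition 1 (no descendant of PriorPurchase in the set): holds — descendants of PriorPurchase are {CouponUse, PriceTier, StoreType}; none are in {EmailOpen}.
Condition 2 (every backdoor path blocked by {EmailOpen}):
  P1: blocked at collider Conversion (neither it nor any descendant is in the conditioning set).
  P2: blocked at collider Conversion (neither it nor any descendant is in the conditioning set).
  P3: open — no interior node is in the conditioning set.
  P4: blocked at collider BrandLoyalty (neither it nor any descendant is in the conditioning set).
  P5: blocked at collider BrandLoyalty (neither it nor any descendant is in the conditioning set).
  P6: open — no interior node is in the conditioning set.
{EmailOpen} does not satisfy the backdoor criterion.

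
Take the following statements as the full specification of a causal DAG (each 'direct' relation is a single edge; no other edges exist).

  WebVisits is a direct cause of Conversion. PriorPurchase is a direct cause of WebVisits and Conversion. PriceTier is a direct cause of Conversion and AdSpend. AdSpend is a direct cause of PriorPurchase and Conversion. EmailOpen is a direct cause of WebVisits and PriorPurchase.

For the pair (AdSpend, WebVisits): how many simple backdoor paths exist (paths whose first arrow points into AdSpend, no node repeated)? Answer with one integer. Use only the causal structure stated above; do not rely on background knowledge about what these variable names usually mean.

3

A backdoor path from AdSpend to WebVisits is any simple undirected path whose first edge points into AdSpend (i.e. leaves AdSpend via a parent).
Parents of AdSpend: {PriceTier}.
Enumerating:
  P1: AdSpend <- PriceTier -> Conversion <- PriorPurchase <- EmailOpen -> WebVisits
  P2: AdSpend <- PriceTier -> Conversion <- PriorPurchase -> WebVisits
  P3: AdSpend <- PriceTier -> Conversion <- WebVisits
That exhausts the simple backdoor paths. Count: 3.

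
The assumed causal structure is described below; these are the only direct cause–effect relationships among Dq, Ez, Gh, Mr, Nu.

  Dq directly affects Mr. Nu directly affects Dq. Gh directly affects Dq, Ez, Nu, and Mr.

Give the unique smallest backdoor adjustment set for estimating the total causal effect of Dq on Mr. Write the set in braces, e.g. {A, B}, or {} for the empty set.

{Gh}

Variables eligible for adjustment (non-descendants of Dq, excluding Dq and Mr): {Ez, Gh, Nu}.
Backdoor paths from Dq to Mr:
  P1: Dq <- Gh -> Mr
  P2: Dq <- Nu <- Gh -> Mr
The empty set is not sufficient: P1 (Dq <- Gh -> Mr) has no collider blocking it and no conditioned non-collider, so it is open.
Try {Gh}:
  P1: blocked at fork node Gh ∈ conditioning set.
  P2: blocked at fork node Gh ∈ conditioning set.
{Gh} contains no descendant of Dq and blocks every backdoor path.
No other singleton works — e.g. {Nu} leaves P1 open — so {Gh} is the unique smallest valid adjustment set.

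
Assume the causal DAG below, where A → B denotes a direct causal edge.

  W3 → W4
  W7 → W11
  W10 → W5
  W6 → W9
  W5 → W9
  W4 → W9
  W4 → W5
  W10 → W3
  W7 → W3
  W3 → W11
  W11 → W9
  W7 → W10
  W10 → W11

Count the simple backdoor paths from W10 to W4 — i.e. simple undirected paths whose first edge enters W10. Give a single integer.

A backdoor path from W10 to W4 is any simple undirected path whose first edge points into W10 (i.e. leaves W10 via a parent).
Parents of W10: {W7}.
Enumerating:
  P1: W10 <- W7 -> W3 -> W11 -> W9 <- W4
  P2: W10 <- W7 -> W3 -> W11 -> W9 <- W5 <- W4
  P3: W10 <- W7 -> W3 -> W4
  P4: W10 <- W7 -> W11 <- W3 -> W4
  P5: W10 <- W7 -> W11 -> W9 <- W4
  P6: W10 <- W7 -> W11 -> W9 <- W5 <- W4
That exhausts the simple backdoor paths. Count: 6.

6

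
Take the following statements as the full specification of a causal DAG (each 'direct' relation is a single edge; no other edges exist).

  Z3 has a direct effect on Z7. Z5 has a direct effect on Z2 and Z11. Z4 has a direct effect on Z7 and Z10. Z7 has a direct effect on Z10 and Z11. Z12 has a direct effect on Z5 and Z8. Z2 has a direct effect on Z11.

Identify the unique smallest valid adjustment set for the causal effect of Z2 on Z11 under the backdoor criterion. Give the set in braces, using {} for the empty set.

{Z5}

Variables eligible for adjustment (non-descendants of Z2, excluding Z2 and Z11): {Z10, Z12, Z3, Z4, Z5, Z7, Z8}.
Backdoor paths from Z2 to Z11:
  P1: Z2 <- Z5 -> Z11
The empty set is not sufficient: P1 (Z2 <- Z5 -> Z11) has no collider blocking it and no conditioned non-collider, so it is open.
Try {Z5}:
  P1: blocked at fork node Z5 ∈ conditioning set.
{Z5} contains no descendant of Z2 and blocks every backdoor path.
No other singleton works — e.g. {Z12} leaves P1 open — so {Z5} is the unique smallest valid adjustment set.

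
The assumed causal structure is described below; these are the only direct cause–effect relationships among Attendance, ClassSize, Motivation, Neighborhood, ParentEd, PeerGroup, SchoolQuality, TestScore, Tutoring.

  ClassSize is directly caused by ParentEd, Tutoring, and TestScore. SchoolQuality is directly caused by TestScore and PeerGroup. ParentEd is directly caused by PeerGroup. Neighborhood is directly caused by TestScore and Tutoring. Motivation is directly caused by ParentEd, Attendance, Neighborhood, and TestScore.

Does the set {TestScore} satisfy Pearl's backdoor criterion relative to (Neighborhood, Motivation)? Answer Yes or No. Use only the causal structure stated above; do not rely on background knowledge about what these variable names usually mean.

Backdoor paths from Neighborhood to Motivation (paths whose first edge points into Neighborhood):
  P1: Neighborhood <- Tutoring -> ClassSize <- TestScore -> SchoolQuality <- PeerGroup -> ParentEd -> Motivation
  P2: Neighborhood <- Tutoring -> ClassSize <- TestScore -> Motivation
  P3: Neighborhood <- Tutoring -> ClassSize <- ParentEd <- PeerGroup -> SchoolQuality <- TestScore -> Motivation
  P4: Neighborhood <- Tutoring -> ClassSize <- ParentEd -> Motivation
  P5: Neighborhood <- TestScore -> SchoolQuality <- PeerGroup -> ParentEd -> Motivation
  P6: Neighborhood <- TestScore -> Motivation
  P7: Neighborhood <- TestScore -> ClassSize <- ParentEd -> Motivation
Condition 1 (no descendant of Neighborhood in the set): holds — descendants of Neighborhood are {Motivation}; none are in {TestScore}.
Condition 2 (every backdoor path blocked by {TestScore}):
  P1: blocked at collider ClassSize (neither it nor any descendant is in the conditioning set).
  P2: blocked at collider ClassSize (neither it nor any descendant is in the conditioning set).
  P3: blocked at collider ClassSize (neither it nor any descendant is in the conditioning set).
  P4: blocked at collider ClassSize (neither it nor any descendant is in the conditioning set).
  P5: blocked at fork node TestScore ∈ conditioning set.
  P6: blocked at fork node TestScore ∈ conditioning set.
  P7: blocked at fork node TestScore ∈ conditioning set.
{TestScore} satisfies the backdoor criterion.

Yes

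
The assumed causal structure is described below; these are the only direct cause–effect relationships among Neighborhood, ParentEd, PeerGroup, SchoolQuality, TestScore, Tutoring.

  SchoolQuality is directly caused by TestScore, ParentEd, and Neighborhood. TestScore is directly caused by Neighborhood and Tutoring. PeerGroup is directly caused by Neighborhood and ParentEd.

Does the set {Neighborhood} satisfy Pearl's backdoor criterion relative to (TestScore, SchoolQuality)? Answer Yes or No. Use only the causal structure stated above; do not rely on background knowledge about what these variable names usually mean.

Backdoor paths from TestScore to SchoolQuality (paths whose first edge points into TestScore):
  P1: TestScore <- Neighborhood -> PeerGroup <- ParentEd -> SchoolQuality
  P2: TestScore <- Neighborhood -> SchoolQuality
Condition 1 (no descendant of TestScore in the set): holds — descendants of TestScore are {SchoolQuality}; none are in {Neighborhood}.
Condition 2 (every backdoor path blocked by {Neighborhood}):
  P1: blocked at fork node Neighborhood ∈ conditioning set.
  P2: blocked at fork node Neighborhood ∈ conditioning set.
{Neighborhood} satisfies the backdoor criterion.

Yes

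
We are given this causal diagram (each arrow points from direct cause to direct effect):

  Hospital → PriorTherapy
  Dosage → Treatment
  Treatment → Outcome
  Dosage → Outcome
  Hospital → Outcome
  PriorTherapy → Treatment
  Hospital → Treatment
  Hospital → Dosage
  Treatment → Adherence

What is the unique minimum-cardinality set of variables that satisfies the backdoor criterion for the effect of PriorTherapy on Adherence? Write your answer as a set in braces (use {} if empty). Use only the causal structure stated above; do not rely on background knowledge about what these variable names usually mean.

{Hospital}

Variables eligible for adjustment (non-descendants of PriorTherapy, excluding PriorTherapy and Adherence): {Dosage, Hospital}.
Backdoor paths from PriorTherapy to Adherence:
  P1: PriorTherapy <- Hospital -> Dosage -> Treatment -> Adherence
  P2: PriorTherapy <- Hospital -> Dosage -> Outcome <- Treatment -> Adherence
  P3: PriorTherapy <- Hospital -> Treatment -> Adherence
  P4: PriorTherapy <- Hospital -> Outcome <- Dosage -> Treatment -> Adherence
  P5: PriorTherapy <- Hospital -> Outcome <- Treatment -> Adherence
The empty set is not sufficient: P1 (PriorTherapy <- Hospital -> Dosage -> Treatment -> Adherence) has no collider blocking it and no conditioned non-collider, so it is open.
Try {Hospital}:
  P1: blocked at fork node Hospital ∈ conditioning set.
  P2: blocked at fork node Hospital ∈ conditioning set.
  P3: blocked at fork node Hospital ∈ conditioning set.
  P4: blocked at fork node Hospital ∈ conditioning set.
  P5: blocked at fork node Hospital ∈ conditioning set.
{Hospital} contains no descendant of PriorTherapy and blocks every backdoor path.
No other singleton works — e.g. {Dosage} leaves P3 open — so {Hospital} is the unique smallest valid adjustment set.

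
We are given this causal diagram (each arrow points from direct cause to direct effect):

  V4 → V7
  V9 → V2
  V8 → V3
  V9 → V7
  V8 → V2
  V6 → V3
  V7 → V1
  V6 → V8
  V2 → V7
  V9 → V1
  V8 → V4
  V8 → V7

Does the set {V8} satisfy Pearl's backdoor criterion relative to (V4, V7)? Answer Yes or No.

Yes

Backdoor paths from V4 to V7 (paths whose first edge points into V4):
  P1: V4 <- V8 -> V2 <- V9 -> V7
  P2: V4 <- V8 -> V2 <- V9 -> V1 <- V7
  P3: V4 <- V8 -> V2 -> V7
  P4: V4 <- V8 -> V7
Condition 1 (no descendant of V4 in the set): holds — descendants of V4 are {V1, V7}; none are in {V8}.
Condition 2 (every backdoor path blocked by {V8}):
  P1: blocked at fork node V8 ∈ conditioning set.
  P2: blocked at fork node V8 ∈ conditioning set.
  P3: blocked at fork node V8 ∈ conditioning set.
  P4: blocked at fork node V8 ∈ conditioning set.
{V8} satisfies the backdoor criterion.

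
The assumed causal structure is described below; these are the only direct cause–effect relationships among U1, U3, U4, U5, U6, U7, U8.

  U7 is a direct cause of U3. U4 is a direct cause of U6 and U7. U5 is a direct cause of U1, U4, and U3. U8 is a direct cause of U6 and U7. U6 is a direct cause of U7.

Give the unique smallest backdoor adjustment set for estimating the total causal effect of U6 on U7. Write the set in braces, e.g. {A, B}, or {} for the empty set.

{U4, U8}

Variables eligible for adjustment (non-descendants of U6, excluding U6 and U7): {U1, U4, U5, U8}.
Backdoor paths from U6 to U7:
  P1: U6 <- U4 <- U5 -> U3 <- U7
  P2: U6 <- U4 -> U7
  P3: U6 <- U8 -> U7
The empty set is not sufficient: P2 (U6 <- U4 -> U7) has no collider blocking it and no conditioned non-collider, so it is open.
Try {U4, U8}:
  P1: blocked at chain node U4 ∈ conditioning set.
  P2: blocked at fork node U4 ∈ conditioning set.
  P3: blocked at fork node U8 ∈ conditioning set.
{U4, U8} contains no descendant of U6 and blocks every backdoor path.
Every element of {U4, U8} is needed (dropping U4 leaves P2 open; dropping U8 leaves P3 open), so no proper subset is valid.
Among all size-2 subsets of the eligible variables, only {U4, U8} blocks every backdoor path, so it is the unique smallest valid adjustment set.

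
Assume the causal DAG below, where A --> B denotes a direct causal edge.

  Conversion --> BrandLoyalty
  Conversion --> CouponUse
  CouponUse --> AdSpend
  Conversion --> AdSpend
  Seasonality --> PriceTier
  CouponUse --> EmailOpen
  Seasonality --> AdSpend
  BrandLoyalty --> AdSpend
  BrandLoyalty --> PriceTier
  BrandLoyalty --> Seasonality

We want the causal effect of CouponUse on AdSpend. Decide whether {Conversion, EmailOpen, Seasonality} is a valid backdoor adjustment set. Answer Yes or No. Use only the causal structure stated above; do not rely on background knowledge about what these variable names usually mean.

Backdoor paths from CouponUse to AdSpend (paths whose first edge points into CouponUse):
  P1: CouponUse <- Conversion -> BrandLoyalty -> Seasonality -> AdSpend
  P2: CouponUse <- Conversion -> BrandLoyalty -> AdSpend
  P3: CouponUse <- Conversion -> BrandLoyalty -> PriceTier <- Seasonality -> AdSpend
  P4: CouponUse <- Conversion -> AdSpend
Condition 1 (no descendant of CouponUse in the set): FAILS — EmailOpen is a descendant of CouponUse.
Condition 2 (every backdoor path blocked by {Conversion, EmailOpen, Seasonality}):
  P1: blocked at fork node Conversion ∈ conditioning set.
  P2: blocked at fork node Conversion ∈ conditioning set.
  P3: blocked at fork node Conversion ∈ conditioning set.
  P4: blocked at fork node Conversion ∈ conditioning set.
{Conversion, EmailOpen, Seasonality} does not satisfy the backdoor criterion.

No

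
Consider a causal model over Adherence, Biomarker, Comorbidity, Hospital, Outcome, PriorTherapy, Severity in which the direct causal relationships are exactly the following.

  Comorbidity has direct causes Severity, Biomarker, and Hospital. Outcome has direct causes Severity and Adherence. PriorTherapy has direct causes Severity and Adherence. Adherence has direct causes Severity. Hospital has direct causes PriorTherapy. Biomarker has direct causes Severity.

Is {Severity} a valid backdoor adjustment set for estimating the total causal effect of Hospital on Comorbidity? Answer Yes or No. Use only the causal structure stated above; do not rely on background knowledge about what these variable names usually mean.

Backdoor paths from Hospital to Comorbidity (paths whose first edge points into Hospital):
  P1: Hospital <- PriorTherapy <- Severity -> Biomarker -> Comorbidity
  P2: Hospital <- PriorTherapy <- Severity -> Comorbidity
  P3: Hospital <- PriorTherapy <- Adherence <- Severity -> Biomarker -> Comorbidity
  P4: Hospital <- PriorTherapy <- Adherence <- Severity -> Comorbidity
  P5: Hospital <- PriorTherapy <- Adherence -> Outcome <- Severity -> Biomarker -> Comorbidity
  P6: Hospital <- PriorTherapy <- Adherence -> Outcome <- Severity -> Comorbidity
Condition 1 (no descendant of Hospital in the set): holds — descendants of Hospital are {Comorbidity}; none are in {Severity}.
Condition 2 (every backdoor path blocked by {Severity}):
  P1: blocked at fork node Severity ∈ conditioning set.
  P2: blocked at fork node Severity ∈ conditioning set.
  P3: blocked at fork node Severity ∈ conditioning set.
  P4: blocked at fork node Severity ∈ conditioning set.
  P5: blocked at collider Outcome (neither it nor any descendant is in the conditioning set).
  P6: blocked at collider Outcome (neither it nor any descendant is in the conditioning set).
{Severity} satisfies the backdoor criterion.

Yes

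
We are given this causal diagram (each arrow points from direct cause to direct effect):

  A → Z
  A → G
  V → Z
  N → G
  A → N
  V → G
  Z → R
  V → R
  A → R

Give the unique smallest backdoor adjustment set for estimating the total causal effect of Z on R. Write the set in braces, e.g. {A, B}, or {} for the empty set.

{A, V}

Variables eligible for adjustment (non-descendants of Z, excluding Z and R): {A, G, N, V}.
Backdoor paths from Z to R:
  P1: Z <- V -> G <- A -> R
  P2: Z <- V -> G <- N <- A -> R
  P3: Z <- V -> R
  P4: Z <- A -> N -> G <- V -> R
  P5: Z <- A -> G <- V -> R
  P6: Z <- A -> R
The empty set is not sufficient: P3 (Z <- V -> R) has no collider blocking it and no conditioned non-collider, so it is open.
Try {A, V}:
  P1: blocked at fork node V ∈ conditioning set.
  P2: blocked at fork node V ∈ conditioning set.
  P3: blocked at fork node V ∈ conditioning set.
  P4: blocked at fork node A ∈ conditioning set.
  P5: blocked at fork node A ∈ conditioning set.
  P6: blocked at fork node A ∈ conditioning set.
{A, V} contains no descendant of Z and blocks every backdoor path.
Every element of {A, V} is needed (dropping A leaves P6 open; dropping V leaves P3 open), so no proper subset is valid.
Among all size-2 subsets of the eligible variables, only {A, V} blocks every backdoor path, so it is the unique smallest valid adjustment set.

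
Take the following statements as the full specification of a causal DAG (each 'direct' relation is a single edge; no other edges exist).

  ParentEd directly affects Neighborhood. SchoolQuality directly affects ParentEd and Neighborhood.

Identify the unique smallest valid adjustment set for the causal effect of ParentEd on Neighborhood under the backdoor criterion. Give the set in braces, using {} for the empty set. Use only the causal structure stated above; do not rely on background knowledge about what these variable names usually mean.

Variables eligible for adjustment (non-descendants of ParentEd, excluding ParentEd and Neighborhood): {SchoolQuality}.
Backdoor paths from ParentEd to Neighborhood:
  P1: ParentEd <- SchoolQuality -> Neighborhood
The empty set is not sufficient: P1 (ParentEd <- SchoolQuality -> Neighborhood) has no collider blocking it and no conditioned non-collider, so it is open.
Try {SchoolQuality}:
  P1: blocked at fork node SchoolQuality ∈ conditioning set.
{SchoolQuality} contains no descendant of ParentEd and blocks every backdoor path.
{SchoolQuality} is the unique smallest valid adjustment set.

{SchoolQuality}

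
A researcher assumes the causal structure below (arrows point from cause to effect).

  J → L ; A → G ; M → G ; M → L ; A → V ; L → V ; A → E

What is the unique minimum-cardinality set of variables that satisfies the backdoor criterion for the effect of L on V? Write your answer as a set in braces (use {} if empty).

{}

Variables eligible for adjustment (non-descendants of L, excluding L and V): {A, E, G, J, M}.
Backdoor paths from L to V:
  P1: L <- M -> G <- A -> V
Each backdoor path contains an unconditioned collider, so every path is already blocked with the empty conditioning set:
  P1: blocked at collider G (neither it nor any descendant is in the conditioning set).
The empty set is therefore the unique smallest valid set.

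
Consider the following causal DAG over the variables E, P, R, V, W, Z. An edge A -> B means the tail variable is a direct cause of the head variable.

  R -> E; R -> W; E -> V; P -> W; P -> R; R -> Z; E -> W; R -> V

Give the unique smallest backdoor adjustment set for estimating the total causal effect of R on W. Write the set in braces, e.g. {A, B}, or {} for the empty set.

Variables eligible for adjustment (non-descendants of R, excluding R and W): {P}.
Backdoor paths from R to W:
  P1: R <- P -> W
The empty set is not sufficient: P1 (R <- P -> W) has no collider blocking it and no conditioned non-collider, so it is open.
Try {P}:
  P1: blocked at fork node P ∈ conditioning set.
{P} contains no descendant of R and blocks every backdoor path.
{P} is the unique smallest valid adjustment set.

{P}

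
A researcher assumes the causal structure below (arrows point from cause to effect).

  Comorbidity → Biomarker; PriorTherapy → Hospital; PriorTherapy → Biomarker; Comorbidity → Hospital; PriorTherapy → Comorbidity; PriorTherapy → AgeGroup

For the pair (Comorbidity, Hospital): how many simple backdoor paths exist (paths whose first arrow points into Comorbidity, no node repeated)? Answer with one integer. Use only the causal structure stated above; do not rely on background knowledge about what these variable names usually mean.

1

A backdoor path from Comorbidity to Hospital is any simple undirected path whose first edge points into Comorbidity (i.e. leaves Comorbidity via a parent).
Parents of Comorbidity: {PriorTherapy}.
Enumerating:
  P1: Comorbidity <- PriorTherapy -> Hospital
That exhausts the simple backdoor paths. Count: 1.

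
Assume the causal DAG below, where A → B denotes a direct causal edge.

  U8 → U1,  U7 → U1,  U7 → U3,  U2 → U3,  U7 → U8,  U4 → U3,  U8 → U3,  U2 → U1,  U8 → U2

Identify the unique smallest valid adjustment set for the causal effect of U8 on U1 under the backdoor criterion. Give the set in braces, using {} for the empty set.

Variables eligible for adjustment (non-descendants of U8, excluding U8 and U1): {U4, U7}.
Backdoor paths from U8 to U1:
  P1: U8 <- U7 -> U1
  P2: U8 <- U7 -> U3 <- U2 -> U1
The empty set is not sufficient: P1 (U8 <- U7 -> U1) has no collider blocking it and no conditioned non-collider, so it is open.
Try {U7}:
  P1: blocked at fork node U7 ∈ conditioning set.
  P2: blocked at fork node U7 ∈ conditioning set.
{U7} contains no descendant of U8 and blocks every backdoor path.
No other singleton works — e.g. {U4} leaves P1 open — so {U7} is the unique smallest valid adjustment set.

{U7}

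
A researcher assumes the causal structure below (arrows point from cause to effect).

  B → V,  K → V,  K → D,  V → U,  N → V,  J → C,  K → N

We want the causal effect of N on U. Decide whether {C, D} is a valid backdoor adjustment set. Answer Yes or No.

No

Backdoor paths from N to U (paths whose first edge points into N):
  P1: N <- K -> V -> U
Condition 1 (no descendant of N in the set): holds — descendants of N are {U, V}; none are in {C, D}.
Condition 2 (every backdoor path blocked by {C, D}):
  P1: open — no interior node is in the conditioning set.
{C, D} does not satisfy the backdoor criterion.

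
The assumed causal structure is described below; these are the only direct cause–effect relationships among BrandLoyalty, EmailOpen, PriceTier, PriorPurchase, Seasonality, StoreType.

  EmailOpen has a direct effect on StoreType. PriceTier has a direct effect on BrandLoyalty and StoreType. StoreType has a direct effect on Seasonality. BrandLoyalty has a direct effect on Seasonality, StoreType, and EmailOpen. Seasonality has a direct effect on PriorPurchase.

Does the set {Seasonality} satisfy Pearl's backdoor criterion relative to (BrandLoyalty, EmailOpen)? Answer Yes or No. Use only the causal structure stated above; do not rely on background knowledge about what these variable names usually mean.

No

Backdoor paths from BrandLoyalty to EmailOpen (paths whose first edge points into BrandLoyalty):
  P1: BrandLoyalty <- PriceTier -> StoreType <- EmailOpen
Condition 1 (no descendant of BrandLoyalty in the set): FAILS — Seasonality is a descendant of BrandLoyalty.
Condition 2 (every backdoor path blocked by {Seasonality}):
  P1: open — collider(s) StoreType are conditioned on (or have a conditioned descendant) and no non-collider on the path is in the set.
{Seasonality} does not satisfy the backdoor criterion.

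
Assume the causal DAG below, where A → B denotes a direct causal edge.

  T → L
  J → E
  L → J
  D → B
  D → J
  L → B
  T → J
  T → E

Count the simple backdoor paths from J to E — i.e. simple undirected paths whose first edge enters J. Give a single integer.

3

A backdoor path from J to E is any simple undirected path whose first edge points into J (i.e. leaves J via a parent).
Parents of J: {D, L, T}.
Enumerating:
  P1: J <- D -> B <- L <- T -> E
  P2: J <- T -> E
  P3: J <- L <- T -> E
That exhausts the simple backdoor paths. Count: 3.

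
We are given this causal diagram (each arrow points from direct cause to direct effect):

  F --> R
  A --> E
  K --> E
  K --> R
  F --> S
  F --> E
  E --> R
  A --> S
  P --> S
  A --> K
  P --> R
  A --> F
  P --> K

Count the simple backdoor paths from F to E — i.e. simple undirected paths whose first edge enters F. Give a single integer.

8

A backdoor path from F to E is any simple undirected path whose first edge points into F (i.e. leaves F via a parent).
Parents of F: {A}.
Enumerating:
  P1: F <- A -> K <- P -> R <- E
  P2: F <- A -> K -> E
  P3: F <- A -> K -> R <- E
  P4: F <- A -> S <- P -> K -> E
  P5: F <- A -> S <- P -> K -> R <- E
  P6: F <- A -> S <- P -> R <- K -> E
  P7: F <- A -> S <- P -> R <- E
  P8: F <- A -> E
That exhausts the simple backdoor paths. Count: 8.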